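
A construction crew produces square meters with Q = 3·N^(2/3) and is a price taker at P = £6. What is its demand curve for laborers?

N(w) = 1728/w³

MP_N = (2/3)·3·N^(-1/3) = 2·N^(-1/3).
Setting P·MP_N = w: 12·N^(-1/3) = w.
Solving for N: N^(-1/3) = w/12, so N = (12/w)^(3).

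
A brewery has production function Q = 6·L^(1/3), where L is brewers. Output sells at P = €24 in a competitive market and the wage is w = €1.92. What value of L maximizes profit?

MP_L = (1/3)·6·L^(-2/3) = 2·L^(-2/3).
Profit maximization for a price taker requires P·MP_L = w: 24·2·L^(-2/3) = 1.92.
So L^(-2/3) = 0.04, which gives L = 125.

L* = 125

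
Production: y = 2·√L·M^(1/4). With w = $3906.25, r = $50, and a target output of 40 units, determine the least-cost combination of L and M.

L* = 16, M* = 625

Cost minimization requires the marginal rate of technical substitution to equal the input-price ratio: MP_L/MP_M = w/r.
Here MP_L/MP_M = (1/2)·(M/L)/(1/4) = 2·(M/L). Setting this equal to 3906.25/50 = 78.125 gives M = 39.0625L.
Substituting into y = 40: 2·L^(1/2)·(39.0625L)^(1/4) = 40.
Solving, L = 16 and M = 625.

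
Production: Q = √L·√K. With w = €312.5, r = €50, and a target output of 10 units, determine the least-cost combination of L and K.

L* = 4, K* = 25

Cost minimization requires the marginal rate of technical substitution to equal the input-price ratio: MP_L/MP_K = w/r.
Here MP_L/MP_K = (1/2)·(K/L)/(1/2) = (K/L). Setting this equal to 312.5/50 = 6.25 gives K = 6.25L.
Substituting into Q = 10: L^(1/2)·(6.25L)^(1/2) = 10.
Solving, L = 4 and K = 25.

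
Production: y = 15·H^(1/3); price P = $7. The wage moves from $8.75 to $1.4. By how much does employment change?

From P·MP_H = w with MP_H = 5·H^(-2/3), the labor demand is H(w) = (35/w)^(3/2).
At w = 8.75: H = 8. At w = 1.4: H = 125.
ΔH = 125 − 8 = 117.

ΔH = 117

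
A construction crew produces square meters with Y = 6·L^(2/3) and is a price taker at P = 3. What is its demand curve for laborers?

MP_L = (2/3)·6·L^(-1/3) = 4·L^(-1/3).
Setting P·MP_L = w: 12·L^(-1/3) = w.
Solving for L: L^(-1/3) = w/12, so L = (12/w)^(3).

L(w) = 1728/w³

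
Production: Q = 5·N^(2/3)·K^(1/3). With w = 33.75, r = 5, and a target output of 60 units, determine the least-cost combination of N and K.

Cost minimization requires the marginal rate of technical substitution to equal the input-price ratio: MP_N/MP_K = w/r.
Here MP_N/MP_K = (2/3)·(K/N)/(1/3) = 2·(K/N). Setting this equal to 33.75/5 = 6.75 gives K = 3.375N.
Substituting into Q = 60: 5·N^(2/3)·(3.375N)^(1/3) = 60.
Solving, N = 8 and K = 27.

N* = 8, K* = 27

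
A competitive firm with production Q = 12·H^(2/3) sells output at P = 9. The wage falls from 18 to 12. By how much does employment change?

ΔH = 152

From P·MP_H = w with MP_H = 8·H^(-1/3), the labor demand is H(w) = (72/w)^(3).
At w = 18: H = 64. At w = 12: H = 216.
ΔH = 216 − 64 = 152.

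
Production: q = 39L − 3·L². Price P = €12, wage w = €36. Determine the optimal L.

L* = 6

The marginal product of L is MP_L = 39 − 6L.
A price-taking firm hires until the value of the marginal product equals the wage: P·MP_L = w, so 12·(39 − 6L) = 36.
Then 39 − 6L = 3, giving L = 6.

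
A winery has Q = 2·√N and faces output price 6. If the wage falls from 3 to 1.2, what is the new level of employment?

From P·MP_N = w with MP_N = N^(-1/2), the labor demand is N(w) = (6/w)^(2).
At w = 3: N = 4. At w = 1.2: N = 25.

N* = 25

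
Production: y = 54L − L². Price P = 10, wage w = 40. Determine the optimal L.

The marginal product of L is MP_L = 54 − 2L.
A price-taking firm hires until the value of the marginal product equals the wage: P·MP_L = w, so 10·(54 − 2L) = 40.
Then 54 − 2L = 4, giving L = 25.

L* = 25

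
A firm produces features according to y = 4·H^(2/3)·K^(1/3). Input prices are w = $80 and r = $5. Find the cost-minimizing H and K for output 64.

Cost minimization requires the marginal rate of technical substitution to equal the input-price ratio: MP_H/MP_K = w/r.
Here MP_H/MP_K = (2/3)·(K/H)/(1/3) = 2·(K/H). Setting this equal to 80/5 = 16 gives K = 8H.
Substituting into y = 64: 4·H^(2/3)·(8H)^(1/3) = 64.
Solving, H = 8 and K = 64.

H* = 8, K* = 64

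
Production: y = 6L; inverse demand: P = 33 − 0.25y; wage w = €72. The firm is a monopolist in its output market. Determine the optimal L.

Marginal revenue from the inverse demand is MR = 33 − 0.5y.
The marginal product is MP_L = 6.
A monopolist hires until marginal revenue product equals the wage: MR·MP_L = w.
(33 − 3L)·6 = 72, so L = 7.

L* = 7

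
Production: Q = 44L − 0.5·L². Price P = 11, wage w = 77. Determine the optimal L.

L* = 37

The marginal product of L is MP_L = 44 − L.
A price-taking firm hires until the value of the marginal product equals the wage: P·MP_L = w, so 11·(44 − L) = 77.
Then 44 − L = 7, giving L = 37.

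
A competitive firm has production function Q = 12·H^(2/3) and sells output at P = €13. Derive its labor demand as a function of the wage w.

H(w) = 1124864/w³

MP_H = (2/3)·12·H^(-1/3) = 8·H^(-1/3).
Setting P·MP_H = w: 104·H^(-1/3) = w.
Solving for H: H^(-1/3) = w/104, so H = (104/w)^(3).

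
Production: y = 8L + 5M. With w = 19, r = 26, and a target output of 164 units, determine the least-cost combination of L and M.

L* = 20.5, M* = 0

The inputs are perfect substitutes, so the firm uses whichever has the lower cost per unit of output.
Cost per unit of output via L is w/8 = 2.375; via M it is r/5 = 5.2. L is cheaper.
Producing y = 164 with L alone: L = 20.5, M = 0.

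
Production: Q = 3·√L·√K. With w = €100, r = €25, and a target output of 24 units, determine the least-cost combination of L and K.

L* = 4, K* = 16

Cost minimization requires the marginal rate of technical substitution to equal the input-price ratio: MP_L/MP_K = w/r.
Here MP_L/MP_K = (1/2)·(K/L)/(1/2) = (K/L). Setting this equal to 100/25 = 4 gives K = 4L.
Substituting into Q = 24: 3·L^(1/2)·(4L)^(1/2) = 24.
Solving, L = 4 and K = 16.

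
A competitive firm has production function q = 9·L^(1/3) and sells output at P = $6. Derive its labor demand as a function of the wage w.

MP_L = (1/3)·9·L^(-2/3) = 3·L^(-2/3).
Setting P·MP_L = w: 18·L^(-2/3) = w.
Solving for L: L^(-2/3) = w/18, so L = (18/w)^(3/2).

L(w) = (18/w)^(3/2)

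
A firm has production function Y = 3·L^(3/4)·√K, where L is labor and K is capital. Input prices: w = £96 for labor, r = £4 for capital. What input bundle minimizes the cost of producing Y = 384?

L* = 16, K* = 256

Cost minimization requires the marginal rate of technical substitution to equal the input-price ratio: MP_L/MP_K = w/r.
Here MP_L/MP_K = (3/4)·(K/L)/(1/2) = 1.5·(K/L). Setting this equal to 96/4 = 24 gives K = 16L.
Substituting into Y = 384: 3·L^(3/4)·(16L)^(1/2) = 384.
Solving, L = 16 and K = 256.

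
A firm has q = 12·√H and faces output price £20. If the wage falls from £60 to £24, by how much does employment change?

ΔH = 21

From P·MP_H = w with MP_H = 6·H^(-1/2), the labor demand is H(w) = (120/w)^(2).
At w = 60: H = 4. At w = 24: H = 25.
ΔH = 25 − 4 = 21.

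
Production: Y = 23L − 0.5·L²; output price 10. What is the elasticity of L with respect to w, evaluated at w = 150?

ε = -1.875

From P·MP_L = w with MP_L = 23 − L, labor demand is L(w) = 23 − w/10.
dL/dw = −1/(10) = -0.1.
At w = 150, L = 8, so ε = (dL/dw)·(w/L) = (-0.1)·(150/8) = -1.875.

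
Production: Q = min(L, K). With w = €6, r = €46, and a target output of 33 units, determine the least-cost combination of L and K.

With a fixed-proportions technology, the cost-minimizing bundle uses no slack in either input: L = K = Q.
So L = 33 and K = 33.

L* = 33, K* = 33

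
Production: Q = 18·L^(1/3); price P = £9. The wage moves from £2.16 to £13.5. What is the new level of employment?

L* = 8

From P·MP_L = w with MP_L = 6·L^(-2/3), the labor demand is L(w) = (54/w)^(3/2).
At w = 2.16: L = 125. At w = 13.5: L = 8.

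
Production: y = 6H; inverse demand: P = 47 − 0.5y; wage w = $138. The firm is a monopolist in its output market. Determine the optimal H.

Marginal revenue from the inverse demand is MR = 47 − y.
The marginal product is MP_H = 6.
A monopolist hires until marginal revenue product equals the wage: MR·MP_H = w.
(47 − 6H)·6 = 138, so H = 4.

H* = 4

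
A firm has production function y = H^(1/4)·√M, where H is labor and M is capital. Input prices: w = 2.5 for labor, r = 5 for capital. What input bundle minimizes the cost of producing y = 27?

H* = 81, M* = 81

Cost minimization requires the marginal rate of technical substitution to equal the input-price ratio: MP_H/MP_M = w/r.
Here MP_H/MP_M = (1/4)·(M/H)/(1/2) = 0.5·(M/H). Setting this equal to 2.5/5 = 0.5 gives M = H.
Substituting into y = 27: H^(1/4)·(H)^(1/2) = 27.
Solving, H = 81 and M = 81.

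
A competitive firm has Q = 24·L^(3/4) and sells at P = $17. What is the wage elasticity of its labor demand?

ε = -4

MP_L = (3/4)·24·L^(-1/4), so P·MP_L = w gives 306·L^(-1/4) = w.
Solving, L(w) = (306/w)^(4). This is a constant-elasticity form: L ∝ w^(−4), so ε = −4.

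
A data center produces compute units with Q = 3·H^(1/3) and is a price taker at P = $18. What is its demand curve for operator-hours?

H(w) = (18/w)^(3/2)

MP_H = (1/3)·3·H^(-2/3) = H^(-2/3).
Setting P·MP_H = w: 18·H^(-2/3) = w.
Solving for H: H^(-2/3) = w/18, so H = (18/w)^(3/2).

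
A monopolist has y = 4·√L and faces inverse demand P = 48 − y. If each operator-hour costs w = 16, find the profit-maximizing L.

L* = 9

Marginal revenue from the inverse demand is MR = 48 − 2y.
The marginal product is MP_L = 2·L^(-1/2).
A monopolist hires until marginal revenue product equals the wage: MR·MP_L = w.
At L, y = 4·√L. Substituting and solving: (48 − 8·√L)·2·L^(-1/2) = 16 gives L = 9.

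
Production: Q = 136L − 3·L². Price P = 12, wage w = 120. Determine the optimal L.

The marginal product of L is MP_L = 136 − 6L.
A price-taking firm hires until the value of the marginal product equals the wage: P·MP_L = w, so 12·(136 − 6L) = 120.
Then 136 − 6L = 10, giving L = 21.

L* = 21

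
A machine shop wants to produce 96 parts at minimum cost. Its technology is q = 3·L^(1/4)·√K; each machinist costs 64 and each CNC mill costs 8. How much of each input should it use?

L* = 16, K* = 256

Cost minimization requires the marginal rate of technical substitution to equal the input-price ratio: MP_L/MP_K = w/r.
Here MP_L/MP_K = (1/4)·(K/L)/(1/2) = 0.5·(K/L). Setting this equal to 64/8 = 8 gives K = 16L.
Substituting into q = 96: 3·L^(1/4)·(16L)^(1/2) = 96.
Solving, L = 16 and K = 256.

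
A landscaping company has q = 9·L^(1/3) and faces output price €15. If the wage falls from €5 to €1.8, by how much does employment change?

From P·MP_L = w with MP_L = 3·L^(-2/3), the labor demand is L(w) = (45/w)^(3/2).
At w = 5: L = 27. At w = 1.8: L = 125.
ΔL = 125 − 27 = 98.

ΔL = 98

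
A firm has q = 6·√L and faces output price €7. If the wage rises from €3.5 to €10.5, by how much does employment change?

From P·MP_L = w with MP_L = 3·L^(-1/2), the labor demand is L(w) = (21/w)^(2).
At w = 3.5: L = 36. At w = 10.5: L = 4.
ΔL = 4 − 36 = -32.

ΔL = -32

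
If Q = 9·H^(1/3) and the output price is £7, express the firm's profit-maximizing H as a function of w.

MP_H = (1/3)·9·H^(-2/3) = 3·H^(-2/3).
Setting P·MP_H = w: 21·H^(-2/3) = w.
Solving for H: H^(-2/3) = w/21, so H = (21/w)^(3/2).

H(w) = (21/w)^(3/2)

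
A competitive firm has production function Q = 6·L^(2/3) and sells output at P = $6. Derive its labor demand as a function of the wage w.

L(w) = 13824/w³

MP_L = (2/3)·6·L^(-1/3) = 4·L^(-1/3).
Setting P·MP_L = w: 24·L^(-1/3) = w.
Solving for L: L^(-1/3) = w/24, so L = (24/w)^(3).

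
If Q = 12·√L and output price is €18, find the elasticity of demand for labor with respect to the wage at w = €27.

ε = -2

MP_L = (1/2)·12·L^(-1/2), so P·MP_L = w gives 108·L^(-1/2) = w.
Solving, L(w) = (108/w)^(2). This is a constant-elasticity form: L ∝ w^(−2), so ε = −2.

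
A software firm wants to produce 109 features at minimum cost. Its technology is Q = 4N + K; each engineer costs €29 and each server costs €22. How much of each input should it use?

N* = 27.25, K* = 0

The inputs are perfect substitutes, so the firm uses whichever has the lower cost per unit of output.
Cost per unit of output via N is 7.25; via K it is 22. N is cheaper.
Producing Q = 109 with N alone: N = 27.25, K = 0.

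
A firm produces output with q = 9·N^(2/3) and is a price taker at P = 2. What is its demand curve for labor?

N(w) = 1728/w³

MP_N = (2/3)·9·N^(-1/3) = 6·N^(-1/3).
Setting P·MP_N = w: 12·N^(-1/3) = w.
Solving for N: N^(-1/3) = w/12, so N = (12/w)^(3).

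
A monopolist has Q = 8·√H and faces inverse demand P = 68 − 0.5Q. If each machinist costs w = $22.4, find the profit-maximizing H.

H* = 25

Marginal revenue from the inverse demand is MR = 68 − Q.
The marginal product is MP_H = 4·H^(-1/2).
A monopolist hires until marginal revenue product equals the wage: MR·MP_H = w.
At H, Q = 8·√H. Substituting and solving: (68 − 8·√H)·4·H^(-1/2) = 22.4 gives H = 25.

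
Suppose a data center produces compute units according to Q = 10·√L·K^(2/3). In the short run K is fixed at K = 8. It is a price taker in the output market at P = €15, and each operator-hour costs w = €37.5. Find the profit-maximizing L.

L* = 64

With K = 8, MP_L = (1/2)·10·L^(-1/2)·8^(2/3) = 20·L^(-1/2).
Profit maximization for a price taker requires P·MP_L = w: 15·20·L^(-1/2) = 37.5.
So L^(-1/2) = 0.125, which gives L = 64.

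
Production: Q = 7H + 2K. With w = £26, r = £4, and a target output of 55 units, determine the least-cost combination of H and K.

The inputs are perfect substitutes, so the firm uses whichever has the lower cost per unit of output.
Cost per unit of output via H is w/7 = 26/7; via K it is r/2 = 2. K is cheaper.
Producing Q = 55 with K alone: H = 0, K = 27.5.

H* = 0, K* = 27.5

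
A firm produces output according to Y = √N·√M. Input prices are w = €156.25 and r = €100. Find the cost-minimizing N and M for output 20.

N* = 16, M* = 25

Cost minimization requires the marginal rate of technical substitution to equal the input-price ratio: MP_N/MP_M = w/r.
Here MP_N/MP_M = (1/2)·(M/N)/(1/2) = (M/N). Setting this equal to 156.25/100 = 1.5625 gives M = 1.5625N.
Substituting into Y = 20: N^(1/2)·(1.5625N)^(1/2) = 20.
Solving, N = 16 and M = 25.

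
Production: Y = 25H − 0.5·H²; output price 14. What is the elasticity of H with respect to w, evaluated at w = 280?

ε = -4

From P·MP_H = w with MP_H = 25 − H, labor demand is H(w) = 25 − w/14.
dH/dw = −1/(14) = -1/14.
At w = 280, H = 5, so ε = (dH/dw)·(w/H) = (-1/14)·(280/5) = -4.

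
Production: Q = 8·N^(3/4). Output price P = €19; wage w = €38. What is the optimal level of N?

MP_N = (3/4)·8·N^(-1/4) = 6·N^(-1/4).
Profit maximization for a price taker requires P·MP_N = w: 19·6·N^(-1/4) = 38.
So N^(-1/4) = 1/3, which gives N = 81.

N* = 81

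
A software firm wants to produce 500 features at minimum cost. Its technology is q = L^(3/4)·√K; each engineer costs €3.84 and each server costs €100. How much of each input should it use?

Cost minimization requires the marginal rate of technical substitution to equal the input-price ratio: MP_L/MP_K = w/r.
Here MP_L/MP_K = (3/4)·(K/L)/(1/2) = 1.5·(K/L). Setting this equal to 3.84/100 = 0.0384 gives K = 0.0256L.
Substituting into q = 500: L^(3/4)·(0.0256L)^(1/2) = 500.
Solving, L = 625 and K = 16.

L* = 625, K* = 16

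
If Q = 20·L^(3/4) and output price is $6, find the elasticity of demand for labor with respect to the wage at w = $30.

MP_L = (3/4)·20·L^(-1/4), so P·MP_L = w gives 90·L^(-1/4) = w.
Solving, L(w) = (90/w)^(4). This is a constant-elasticity form: L ∝ w^(−4), so ε = −4.

ε = -4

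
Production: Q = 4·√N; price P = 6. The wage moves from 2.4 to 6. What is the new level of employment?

N* = 4

From P·MP_N = w with MP_N = 2·N^(-1/2), the labor demand is N(w) = (12/w)^(2).
At w = 2.4: N = 25. At w = 6: N = 4.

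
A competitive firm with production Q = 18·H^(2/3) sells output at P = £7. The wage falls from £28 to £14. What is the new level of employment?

From P·MP_H = w with MP_H = 12·H^(-1/3), the labor demand is H(w) = (84/w)^(3).
At w = 28: H = 27. At w = 14: H = 216.

H* = 216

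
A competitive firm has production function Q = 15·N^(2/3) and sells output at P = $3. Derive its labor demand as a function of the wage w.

MP_N = (2/3)·15·N^(-1/3) = 10·N^(-1/3).
Setting P·MP_N = w: 30·N^(-1/3) = w.
Solving for N: N^(-1/3) = w/30, so N = (30/w)^(3).

N(w) = 27000/w³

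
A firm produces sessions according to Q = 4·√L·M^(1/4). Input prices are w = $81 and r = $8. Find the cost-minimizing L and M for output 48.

Cost minimization requires the marginal rate of technical substitution to equal the input-price ratio: MP_L/MP_M = w/r.
Here MP_L/MP_M = (1/2)·(M/L)/(1/4) = 2·(M/L). Setting this equal to 81/8 = 10.125 gives M = 5.0625L.
Substituting into Q = 48: 4·L^(1/2)·(5.0625L)^(1/4) = 48.
Solving, L = 16 and M = 81.

L* = 16, M* = 81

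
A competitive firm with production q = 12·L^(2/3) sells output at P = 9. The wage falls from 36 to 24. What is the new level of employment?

From P·MP_L = w with MP_L = 8·L^(-1/3), the labor demand is L(w) = (72/w)^(3).
At w = 36: L = 8. At w = 24: L = 27.

L* = 27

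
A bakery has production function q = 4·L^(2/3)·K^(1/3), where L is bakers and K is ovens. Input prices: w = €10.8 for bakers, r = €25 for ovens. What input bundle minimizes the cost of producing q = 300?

L* = 125, K* = 27

Cost minimization requires the marginal rate of technical substitution to equal the input-price ratio: MP_L/MP_K = w/r.
Here MP_L/MP_K = (2/3)·(K/L)/(1/3) = 2·(K/L). Setting this equal to 10.8/25 = 0.432 gives K = 0.216L.
Substituting into q = 300: 4·L^(2/3)·(0.216L)^(1/3) = 300.
Solving, L = 125 and K = 27.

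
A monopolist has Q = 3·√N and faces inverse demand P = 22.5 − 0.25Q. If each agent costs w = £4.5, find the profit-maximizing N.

N* = 25

Marginal revenue from the inverse demand is MR = 22.5 − 0.5Q.
The marginal product is MP_N = 1.5·N^(-1/2).
A monopolist hires until marginal revenue product equals the wage: MR·MP_N = w.
At N, Q = 3·√N. Substituting and solving: (22.5 − 1.5·√N)·1.5·N^(-1/2) = 4.5 gives N = 25.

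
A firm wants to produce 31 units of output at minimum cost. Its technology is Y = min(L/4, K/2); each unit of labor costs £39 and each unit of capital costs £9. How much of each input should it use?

With a fixed-proportions technology, the cost-minimizing bundle uses no slack in either input: L/4 = K/2 = Y.
So L = 4·31 = 124 and K = 2·31 = 62.

L* = 124, K* = 62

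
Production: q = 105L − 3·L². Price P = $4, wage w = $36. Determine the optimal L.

The marginal product of L is MP_L = 105 − 6L.
A price-taking firm hires until the value of the marginal product equals the wage: P·MP_L = w, so 4·(105 − 6L) = 36.
Then 105 − 6L = 9, giving L = 16.

L* = 16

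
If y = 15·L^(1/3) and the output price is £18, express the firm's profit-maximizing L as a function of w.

L(w) = (90/w)^(3/2)

MP_L = (1/3)·15·L^(-2/3) = 5·L^(-2/3).
Setting P·MP_L = w: 90·L^(-2/3) = w.
Solving for L: L^(-2/3) = w/90, so L = (90/w)^(3/2).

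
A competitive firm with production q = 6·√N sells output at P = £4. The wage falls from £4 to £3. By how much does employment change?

From P·MP_N = w with MP_N = 3·N^(-1/2), the labor demand is N(w) = (12/w)^(2).
At w = 4: N = 9. At w = 3: N = 16.
ΔN = 16 − 9 = 7.

ΔN = 7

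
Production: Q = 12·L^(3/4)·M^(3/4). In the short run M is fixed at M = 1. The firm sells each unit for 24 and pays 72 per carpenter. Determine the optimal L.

L* = 81

With M = 1, MP_L = (3/4)·12·L^(-1/4)·1^(3/4) = 9·L^(-1/4).
Profit maximization for a price taker requires P·MP_L = w: 24·9·L^(-1/4) = 72.
So L^(-1/4) = 1/3, which gives L = 81.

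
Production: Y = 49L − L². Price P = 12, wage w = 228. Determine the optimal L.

L* = 15

The marginal product of L is MP_L = 49 − 2L.
A price-taking firm hires until the value of the marginal product equals the wage: P·MP_L = w, so 12·(49 − 2L) = 228.
Then 49 − 2L = 19, giving L = 15.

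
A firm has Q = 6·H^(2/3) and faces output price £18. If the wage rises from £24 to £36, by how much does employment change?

From P·MP_H = w with MP_H = 4·H^(-1/3), the labor demand is H(w) = (72/w)^(3).
At w = 24: H = 27. At w = 36: H = 8.
ΔH = 8 − 27 = -19.

ΔH = -19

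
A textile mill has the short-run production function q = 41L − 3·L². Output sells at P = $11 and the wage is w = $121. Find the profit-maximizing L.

L* = 5

The marginal product of L is MP_L = 41 − 6L.
A price-taking firm hires until the value of the marginal product equals the wage: P·MP_L = w, so 11·(41 − 6L) = 121.
Then 41 − 6L = 11, giving L = 5.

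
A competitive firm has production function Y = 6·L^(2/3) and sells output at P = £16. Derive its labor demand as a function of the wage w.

MP_L = (2/3)·6·L^(-1/3) = 4·L^(-1/3).
Setting P·MP_L = w: 64·L^(-1/3) = w.
Solving for L: L^(-1/3) = w/64, so L = (64/w)^(3).

L(w) = 262144/w³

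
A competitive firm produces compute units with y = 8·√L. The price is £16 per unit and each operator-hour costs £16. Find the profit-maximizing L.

L* = 16

MP_L = (1/2)·8·L^(-1/2) = 4·L^(-1/2).
Profit maximization for a price taker requires P·MP_L = w: 16·4·L^(-1/2) = 16.
So L^(-1/2) = 0.25, which gives L = 16.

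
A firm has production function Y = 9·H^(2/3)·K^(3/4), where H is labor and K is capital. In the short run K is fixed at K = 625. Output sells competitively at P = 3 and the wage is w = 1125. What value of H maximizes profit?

H* = 8

With K = 625, MP_H = (2/3)·9·H^(-1/3)·625^(3/4) = 750·H^(-1/3).
Profit maximization for a price taker requires P·MP_H = w: 3·750·H^(-1/3) = 1125.
So H^(-1/3) = 0.5, which gives H = 8.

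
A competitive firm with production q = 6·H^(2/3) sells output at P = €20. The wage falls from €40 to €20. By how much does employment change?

From P·MP_H = w with MP_H = 4·H^(-1/3), the labor demand is H(w) = (80/w)^(3).
At w = 40: H = 8. At w = 20: H = 64.
ΔH = 64 − 8 = 56.

ΔH = 56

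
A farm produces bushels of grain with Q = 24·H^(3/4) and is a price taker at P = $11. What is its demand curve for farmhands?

MP_H = (3/4)·24·H^(-1/4) = 18·H^(-1/4).
Setting P·MP_H = w: 198·H^(-1/4) = w.
Solving for H: H^(-1/4) = w/198, so H = (198/w)^(4).

H(w) = (198/w)^(4)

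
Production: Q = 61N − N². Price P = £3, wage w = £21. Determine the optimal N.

N* = 27

The marginal product of N is MP_N = 61 − 2N.
A price-taking firm hires until the value of the marginal product equals the wage: P·MP_N = w, so 3·(61 − 2N) = 21.
Then 61 − 2N = 7, giving N = 27.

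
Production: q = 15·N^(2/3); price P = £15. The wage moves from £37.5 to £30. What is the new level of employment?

N* = 125

From P·MP_N = w with MP_N = 10·N^(-1/3), the labor demand is N(w) = (150/w)^(3).
At w = 37.5: N = 64. At w = 30: N = 125.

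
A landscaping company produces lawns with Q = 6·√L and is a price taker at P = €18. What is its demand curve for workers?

L(w) = 2916/w²

MP_L = (1/2)·6·L^(-1/2) = 3·L^(-1/2).
Setting P·MP_L = w: 54·L^(-1/2) = w.
Solving for L: L^(-1/2) = w/54, so L = (54/w)^(2).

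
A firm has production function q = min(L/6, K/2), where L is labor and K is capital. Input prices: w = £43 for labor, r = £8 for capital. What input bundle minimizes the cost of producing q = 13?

L* = 78, K* = 26

With a fixed-proportions technology, the cost-minimizing bundle uses no slack in either input: L/6 = K/2 = q.
So L = 6·13 = 78 and K = 2·13 = 26.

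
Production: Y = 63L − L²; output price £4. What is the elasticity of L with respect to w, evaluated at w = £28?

From P·MP_L = w with MP_L = 63 − 2L, labor demand is L(w) = (63 − w/4)/2.
dL/dw = −1/(8) = -0.125.
At w = 28, L = 28, so ε = (dL/dw)·(w/L) = (-0.125)·(28/28) = -0.125.

ε = -0.125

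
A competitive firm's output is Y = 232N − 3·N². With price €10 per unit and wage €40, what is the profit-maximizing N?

The marginal product of N is MP_N = 232 − 6N.
A price-taking firm hires until the value of the marginal product equals the wage: P·MP_N = w, so 10·(232 − 6N) = 40.
Then 232 − 6N = 4, giving N = 38.

N* = 38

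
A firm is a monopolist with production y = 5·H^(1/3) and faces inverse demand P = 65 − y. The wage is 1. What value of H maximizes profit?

H* = 125

Marginal revenue from the inverse demand is MR = 65 − 2y.
The marginal product is MP_H = (5/3)·H^(-2/3).
A monopolist hires until marginal revenue product equals the wage: MR·MP_H = w.
At H, y = 5·H^(1/3). Substituting and solving: (65 − 10·H^(1/3))·(5/3)·H^(-2/3) = 1 gives H = 125.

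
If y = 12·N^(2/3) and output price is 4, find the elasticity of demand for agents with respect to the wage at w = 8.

ε = -3

MP_N = (2/3)·12·N^(-1/3), so P·MP_N = w gives 32·N^(-1/3) = w.
Solving, N(w) = (32/w)^(3). This is a constant-elasticity form: N ∝ w^(−3), so ε = −3.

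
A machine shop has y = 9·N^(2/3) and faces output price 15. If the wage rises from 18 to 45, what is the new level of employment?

N* = 8

From P·MP_N = w with MP_N = 6·N^(-1/3), the labor demand is N(w) = (90/w)^(3).
At w = 18: N = 125. At w = 45: N = 8.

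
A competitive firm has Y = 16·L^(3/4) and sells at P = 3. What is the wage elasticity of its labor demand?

ε = -4

MP_L = (3/4)·16·L^(-1/4), so P·MP_L = w gives 36·L^(-1/4) = w.
Solving, L(w) = (36/w)^(4). This is a constant-elasticity form: L ∝ w^(−4), so ε = −4.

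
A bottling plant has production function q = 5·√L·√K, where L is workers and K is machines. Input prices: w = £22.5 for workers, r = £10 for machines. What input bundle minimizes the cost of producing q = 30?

Cost minimization requires the marginal rate of technical substitution to equal the input-price ratio: MP_L/MP_K = w/r.
Here MP_L/MP_K = (1/2)·(K/L)/(1/2) = (K/L). Setting this equal to 22.5/10 = 2.25 gives K = 2.25L.
Substituting into q = 30: 5·L^(1/2)·(2.25L)^(1/2) = 30.
Solving, L = 4 and K = 9.

L* = 4, K* = 9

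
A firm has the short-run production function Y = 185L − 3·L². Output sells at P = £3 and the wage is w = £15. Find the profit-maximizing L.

L* = 30

The marginal product of L is MP_L = 185 − 6L.
A price-taking firm hires until the value of the marginal product equals the wage: P·MP_L = w, so 3·(185 − 6L) = 15.
Then 185 − 6L = 5, giving L = 30.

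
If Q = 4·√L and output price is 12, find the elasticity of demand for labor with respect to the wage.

MP_L = (1/2)·4·L^(-1/2), so P·MP_L = w gives 24·L^(-1/2) = w.
Solving, L(w) = (24/w)^(2). This is a constant-elasticity form: L ∝ w^(−2), so ε = −2.

ε = -2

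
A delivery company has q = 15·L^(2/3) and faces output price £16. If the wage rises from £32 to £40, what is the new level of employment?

L* = 64

From P·MP_L = w with MP_L = 10·L^(-1/3), the labor demand is L(w) = (160/w)^(3).
At w = 32: L = 125. At w = 40: L = 64.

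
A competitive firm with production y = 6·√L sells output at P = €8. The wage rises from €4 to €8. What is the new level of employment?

L* = 9

From P·MP_L = w with MP_L = 3·L^(-1/2), the labor demand is L(w) = (24/w)^(2).
At w = 4: L = 36. At w = 8: L = 9.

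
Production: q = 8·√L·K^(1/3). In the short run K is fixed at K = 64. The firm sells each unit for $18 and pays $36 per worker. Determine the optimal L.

L* = 64

With K = 64, MP_L = (1/2)·8·L^(-1/2)·64^(1/3) = 16·L^(-1/2).
Profit maximization for a price taker requires P·MP_L = w: 18·16·L^(-1/2) = 36.
So L^(-1/2) = 0.125, which gives L = 64.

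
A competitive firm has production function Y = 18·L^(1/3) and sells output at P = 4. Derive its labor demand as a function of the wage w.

MP_L = (1/3)·18·L^(-2/3) = 6·L^(-2/3).
Setting P·MP_L = w: 24·L^(-2/3) = w.
Solving for L: L^(-2/3) = w/24, so L = (24/w)^(3/2).

L(w) = (24/w)^(3/2)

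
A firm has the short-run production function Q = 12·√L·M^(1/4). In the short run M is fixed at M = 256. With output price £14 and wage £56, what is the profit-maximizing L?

L* = 36

With M = 256, MP_L = (1/2)·12·L^(-1/2)·256^(1/4) = 24·L^(-1/2).
Profit maximization for a price taker requires P·MP_L = w: 14·24·L^(-1/2) = 56.
So L^(-1/2) = 1/6, which gives L = 36.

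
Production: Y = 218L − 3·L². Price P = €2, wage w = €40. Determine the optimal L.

The marginal product of L is MP_L = 218 − 6L.
A price-taking firm hires until the value of the marginal product equals the wage: P·MP_L = w, so 2·(218 − 6L) = 40.
Then 218 − 6L = 20, giving L = 33.

L* = 33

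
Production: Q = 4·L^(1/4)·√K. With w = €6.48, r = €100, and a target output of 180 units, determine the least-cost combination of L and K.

Cost minimization requires the marginal rate of technical substitution to equal the input-price ratio: MP_L/MP_K = w/r.
Here MP_L/MP_K = (1/4)·(K/L)/(1/2) = 0.5·(K/L). Setting this equal to 6.48/100 = 0.0648 gives K = 0.1296L.
Substituting into Q = 180: 4·L^(1/4)·(0.1296L)^(1/2) = 180.
Solving, L = 625 and K = 81.

L* = 625, K* = 81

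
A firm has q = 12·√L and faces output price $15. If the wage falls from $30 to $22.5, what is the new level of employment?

L* = 16

From P·MP_L = w with MP_L = 6·L^(-1/2), the labor demand is L(w) = (90/w)^(2).
At w = 30: L = 9. At w = 22.5: L = 16.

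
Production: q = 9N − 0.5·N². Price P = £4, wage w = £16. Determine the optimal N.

N* = 5

The marginal product of N is MP_N = 9 − N.
A price-taking firm hires until the value of the marginal product equals the wage: P·MP_N = w, so 4·(9 − N) = 16.
Then 9 − N = 4, giving N = 5.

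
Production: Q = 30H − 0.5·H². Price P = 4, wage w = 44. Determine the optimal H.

The marginal product of H is MP_H = 30 − H.
A price-taking firm hires until the value of the marginal product equals the wage: P·MP_H = w, so 4·(30 − H) = 44.
Then 30 − H = 11, giving H = 19.

H* = 19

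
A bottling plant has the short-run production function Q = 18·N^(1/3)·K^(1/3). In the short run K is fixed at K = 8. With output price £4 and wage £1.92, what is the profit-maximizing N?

N* = 125

With K = 8, MP_N = (1/3)·18·N^(-2/3)·8^(1/3) = 12·N^(-2/3).
Profit maximization for a price taker requires P·MP_N = w: 4·12·N^(-2/3) = 1.92.
So N^(-2/3) = 0.04, which gives N = 125.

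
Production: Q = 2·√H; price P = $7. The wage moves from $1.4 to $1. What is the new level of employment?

From P·MP_H = w with MP_H = H^(-1/2), the labor demand is H(w) = (7/w)^(2).
At w = 1.4: H = 25. At w = 1: H = 49.

H* = 49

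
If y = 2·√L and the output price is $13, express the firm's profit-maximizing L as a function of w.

MP_L = (1/2)·2·L^(-1/2) = L^(-1/2).
Setting P·MP_L = w: 13·L^(-1/2) = w.
Solving for L: L^(-1/2) = w/13, so L = (13/w)^(2).

L(w) = 169/w²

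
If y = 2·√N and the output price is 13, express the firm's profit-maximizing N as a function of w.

N(w) = 169/w²

MP_N = (1/2)·2·N^(-1/2) = N^(-1/2).
Setting P·MP_N = w: 13·N^(-1/2) = w.
Solving for N: N^(-1/2) = w/13, so N = (13/w)^(2).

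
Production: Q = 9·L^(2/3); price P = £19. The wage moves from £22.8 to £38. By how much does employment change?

ΔL = -98

From P·MP_L = w with MP_L = 6·L^(-1/3), the labor demand is L(w) = (114/w)^(3).
At w = 22.8: L = 125. At w = 38: L = 27.
ΔL = 27 − 125 = -98.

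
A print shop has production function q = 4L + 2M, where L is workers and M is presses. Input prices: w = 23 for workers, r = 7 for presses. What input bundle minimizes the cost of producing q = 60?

The inputs are perfect substitutes, so the firm uses whichever has the lower cost per unit of output.
Cost per unit of output via L is w/4 = 5.75; via M it is r/2 = 3.5. M is cheaper.
Producing q = 60 with M alone: L = 0, M = 30.

L* = 0, M* = 30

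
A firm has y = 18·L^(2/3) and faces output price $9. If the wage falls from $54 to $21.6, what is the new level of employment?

From P·MP_L = w with MP_L = 12·L^(-1/3), the labor demand is L(w) = (108/w)^(3).
At w = 54: L = 8. At w = 21.6: L = 125.

L* = 125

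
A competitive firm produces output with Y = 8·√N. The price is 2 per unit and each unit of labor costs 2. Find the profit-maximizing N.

N* = 16

MP_N = (1/2)·8·N^(-1/2) = 4·N^(-1/2).
Profit maximization for a price taker requires P·MP_N = w: 2·4·N^(-1/2) = 2.
So N^(-1/2) = 0.25, which gives N = 16.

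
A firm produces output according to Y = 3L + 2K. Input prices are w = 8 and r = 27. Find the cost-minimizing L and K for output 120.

The inputs are perfect substitutes, so the firm uses whichever has the lower cost per unit of output.
Cost per unit of output via L is w/3 = 8/3; via K it is r/2 = 13.5. L is cheaper.
Producing Y = 120 with L alone: L = 40, K = 0.

L* = 40, K* = 0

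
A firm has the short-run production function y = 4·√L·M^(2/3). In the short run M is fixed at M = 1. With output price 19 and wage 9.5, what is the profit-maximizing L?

With M = 1, MP_L = (1/2)·4·L^(-1/2)·1^(2/3) = 2·L^(-1/2).
Profit maximization for a price taker requires P·MP_L = w: 19·2·L^(-1/2) = 9.5.
So L^(-1/2) = 0.25, which gives L = 16.

L* = 16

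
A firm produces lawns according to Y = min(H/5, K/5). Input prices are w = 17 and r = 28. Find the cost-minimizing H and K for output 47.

H* = 235, K* = 235

With a fixed-proportions technology, the cost-minimizing bundle uses no slack in either input: H/5 = K/5 = Y.
So H = 5·47 = 235 and K = 5·47 = 235.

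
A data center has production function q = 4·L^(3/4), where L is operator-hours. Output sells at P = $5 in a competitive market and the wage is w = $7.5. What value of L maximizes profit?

MP_L = (3/4)·4·L^(-1/4) = 3·L^(-1/4).
Profit maximization for a price taker requires P·MP_L = w: 5·3·L^(-1/4) = 7.5.
So L^(-1/4) = 0.5, which gives L = 16.

L* = 16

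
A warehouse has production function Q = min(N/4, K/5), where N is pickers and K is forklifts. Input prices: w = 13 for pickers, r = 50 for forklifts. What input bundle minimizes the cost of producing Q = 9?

With a fixed-proportions technology, the cost-minimizing bundle uses no slack in either input: N/4 = K/5 = Q.
So N = 4·9 = 36 and K = 5·9 = 45.

N* = 36, K* = 45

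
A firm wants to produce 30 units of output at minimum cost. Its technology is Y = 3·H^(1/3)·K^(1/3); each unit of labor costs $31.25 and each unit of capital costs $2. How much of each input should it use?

Cost minimization requires the marginal rate of technical substitution to equal the input-price ratio: MP_H/MP_K = w/r.
Here MP_H/MP_K = (1/3)·(K/H)/(1/3) = (K/H). Setting this equal to 31.25/2 = 15.625 gives K = 15.625H.
Substituting into Y = 30: 3·H^(1/3)·(15.625H)^(1/3) = 30.
Solving, H = 8 and K = 125.

H* = 8, K* = 125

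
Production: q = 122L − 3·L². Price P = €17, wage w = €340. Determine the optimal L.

L* = 17

The marginal product of L is MP_L = 122 − 6L.
A price-taking firm hires until the value of the marginal product equals the wage: P·MP_L = w, so 17·(122 − 6L) = 340.
Then 122 − 6L = 20, giving L = 17.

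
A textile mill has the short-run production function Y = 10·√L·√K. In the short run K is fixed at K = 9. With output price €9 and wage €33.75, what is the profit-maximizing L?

With K = 9, MP_L = (1/2)·10·L^(-1/2)·9^(1/2) = 15·L^(-1/2).
Profit maximization for a price taker requires P·MP_L = w: 9·15·L^(-1/2) = 33.75.
So L^(-1/2) = 0.25, which gives L = 16.

L* = 16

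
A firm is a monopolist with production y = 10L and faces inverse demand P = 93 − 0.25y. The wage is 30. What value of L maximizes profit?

Marginal revenue from the inverse demand is MR = 93 − 0.5y.
The marginal product is MP_L = 10.
A monopolist hires until marginal revenue product equals the wage: MR·MP_L = w.
(93 − 5L)·10 = 30, so L = 18.

L* = 18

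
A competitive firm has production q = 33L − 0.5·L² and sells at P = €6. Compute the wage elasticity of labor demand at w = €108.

From P·MP_L = w with MP_L = 33 − L, labor demand is L(w) = 33 − w/6.
dL/dw = −1/(6) = -1/6.
At w = 108, L = 15, so ε = (dL/dw)·(w/L) = (-1/6)·(108/15) = -1.2.

ε = -1.2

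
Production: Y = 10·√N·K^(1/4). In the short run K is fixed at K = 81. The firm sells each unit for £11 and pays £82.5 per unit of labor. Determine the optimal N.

N* = 4

With K = 81, MP_N = (1/2)·10·N^(-1/2)·81^(1/4) = 15·N^(-1/2).
Profit maximization for a price taker requires P·MP_N = w: 11·15·N^(-1/2) = 82.5.
So N^(-1/2) = 0.5, which gives N = 4.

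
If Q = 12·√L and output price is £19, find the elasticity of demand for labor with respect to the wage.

ε = -2

MP_L = (1/2)·12·L^(-1/2), so P·MP_L = w gives 114·L^(-1/2) = w.
Solving, L(w) = (114/w)^(2). This is a constant-elasticity form: L ∝ w^(−2), so ε = −2.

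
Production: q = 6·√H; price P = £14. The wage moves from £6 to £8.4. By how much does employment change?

From P·MP_H = w with MP_H = 3·H^(-1/2), the labor demand is H(w) = (42/w)^(2).
At w = 6: H = 49. At w = 8.4: H = 25.
ΔH = 25 − 49 = -24.

ΔH = -24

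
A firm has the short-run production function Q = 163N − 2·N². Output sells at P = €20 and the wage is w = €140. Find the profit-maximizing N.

N* = 39

The marginal product of N is MP_N = 163 − 4N.
A price-taking firm hires until the value of the marginal product equals the wage: P·MP_N = w, so 20·(163 − 4N) = 140.
Then 163 − 4N = 7, giving N = 39.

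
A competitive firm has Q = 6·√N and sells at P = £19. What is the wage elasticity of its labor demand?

MP_N = (1/2)·6·N^(-1/2), so P·MP_N = w gives 57·N^(-1/2) = w.
Solving, N(w) = (57/w)^(2). This is a constant-elasticity form: N ∝ w^(−2), so ε = −2.

ε = -2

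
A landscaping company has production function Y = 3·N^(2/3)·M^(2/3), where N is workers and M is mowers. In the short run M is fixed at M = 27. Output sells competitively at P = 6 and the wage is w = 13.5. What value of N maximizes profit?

N* = 512

With M = 27, MP_N = (2/3)·3·N^(-1/3)·27^(2/3) = 18·N^(-1/3).
Profit maximization for a price taker requires P·MP_N = w: 6·18·N^(-1/3) = 13.5.
So N^(-1/3) = 0.125, which gives N = 512.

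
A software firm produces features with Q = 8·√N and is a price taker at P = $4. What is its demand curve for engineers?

N(w) = 256/w²

MP_N = (1/2)·8·N^(-1/2) = 4·N^(-1/2).
Setting P·MP_N = w: 16·N^(-1/2) = w.
Solving for N: N^(-1/2) = w/16, so N = (16/w)^(2).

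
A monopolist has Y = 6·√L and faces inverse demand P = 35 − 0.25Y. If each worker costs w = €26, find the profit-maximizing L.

L* = 9

Marginal revenue from the inverse demand is MR = 35 − 0.5Y.
The marginal product is MP_L = 3·L^(-1/2).
A monopolist hires until marginal revenue product equals the wage: MR·MP_L = w.
At L, Y = 6·√L. Substituting and solving: (35 − 3·√L)·3·L^(-1/2) = 26 gives L = 9.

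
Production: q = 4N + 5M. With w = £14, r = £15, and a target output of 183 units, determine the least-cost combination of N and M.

N* = 0, M* = 36.6

The inputs are perfect substitutes, so the firm uses whichever has the lower cost per unit of output.
Cost per unit of output via N is w/4 = 3.5; via M it is r/5 = 3. M is cheaper.
Producing q = 183 with M alone: N = 0, M = 36.6.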